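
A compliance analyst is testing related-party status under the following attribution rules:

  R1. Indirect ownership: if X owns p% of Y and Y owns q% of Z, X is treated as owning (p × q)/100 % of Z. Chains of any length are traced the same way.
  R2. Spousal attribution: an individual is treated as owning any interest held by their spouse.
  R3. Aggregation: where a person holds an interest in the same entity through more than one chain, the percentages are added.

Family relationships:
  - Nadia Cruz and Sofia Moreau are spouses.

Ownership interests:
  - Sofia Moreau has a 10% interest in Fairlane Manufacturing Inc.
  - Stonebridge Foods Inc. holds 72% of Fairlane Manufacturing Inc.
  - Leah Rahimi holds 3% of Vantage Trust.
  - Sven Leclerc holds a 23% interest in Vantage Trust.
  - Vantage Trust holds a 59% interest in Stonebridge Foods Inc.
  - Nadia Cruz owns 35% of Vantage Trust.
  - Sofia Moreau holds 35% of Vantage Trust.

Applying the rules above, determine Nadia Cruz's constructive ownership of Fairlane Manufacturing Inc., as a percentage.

39.736%

By spousal attribution (R2), Nadia Cruz is treated as also owning Sofia Moreau's interest in Vantage Trust, giving 35% + 35% = 70%.
By spousal attribution (R2), Nadia Cruz is treated as owning Sofia Moreau's 10% interest in Fairlane Manufacturing Inc.
Chain via Vantage Trust → Stonebridge Foods Inc. (R1): 70% × 59% × 72% = 29.736% of Fairlane Manufacturing Inc.
Direct interest in Fairlane Manufacturing Inc: 10%.
Aggregating (R3): 29.736% + 10% = 39.736%.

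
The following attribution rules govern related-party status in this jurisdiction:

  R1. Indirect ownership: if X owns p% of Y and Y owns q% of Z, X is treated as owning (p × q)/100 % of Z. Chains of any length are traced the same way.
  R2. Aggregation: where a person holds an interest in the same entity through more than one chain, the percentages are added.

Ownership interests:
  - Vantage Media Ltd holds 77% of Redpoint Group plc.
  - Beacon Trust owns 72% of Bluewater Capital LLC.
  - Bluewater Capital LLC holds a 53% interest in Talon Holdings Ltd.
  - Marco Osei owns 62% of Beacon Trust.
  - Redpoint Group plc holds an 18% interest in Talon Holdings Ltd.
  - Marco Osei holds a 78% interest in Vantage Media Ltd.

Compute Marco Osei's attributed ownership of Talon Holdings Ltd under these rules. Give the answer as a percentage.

Chain via Vantage Media Ltd → Redpoint Group plc (R1): 78% × 77% × 18% = 10.8108% of Talon Holdings Ltd.
Chain via Beacon Trust → Bluewater Capital LLC (R1): 62% × 72% × 53% = 23.6592% of Talon Holdings Ltd.
Aggregating (R2): 10.8108% + 23.6592% = 34.47%.

34.47%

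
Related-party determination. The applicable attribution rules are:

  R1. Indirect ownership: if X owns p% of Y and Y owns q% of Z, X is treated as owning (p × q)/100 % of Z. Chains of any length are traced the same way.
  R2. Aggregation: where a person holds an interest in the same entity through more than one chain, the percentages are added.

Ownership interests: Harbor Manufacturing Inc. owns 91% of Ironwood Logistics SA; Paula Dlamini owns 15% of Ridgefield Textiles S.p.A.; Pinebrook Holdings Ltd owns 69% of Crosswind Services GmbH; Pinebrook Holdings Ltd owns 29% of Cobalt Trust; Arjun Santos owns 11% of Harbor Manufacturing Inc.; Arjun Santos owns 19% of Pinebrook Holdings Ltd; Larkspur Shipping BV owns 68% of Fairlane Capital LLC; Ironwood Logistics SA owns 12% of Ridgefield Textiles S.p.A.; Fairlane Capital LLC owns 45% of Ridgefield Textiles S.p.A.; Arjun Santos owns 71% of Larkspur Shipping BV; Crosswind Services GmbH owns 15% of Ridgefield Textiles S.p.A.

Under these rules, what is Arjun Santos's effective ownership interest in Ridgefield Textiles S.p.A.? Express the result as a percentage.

24.8937%

Chain via Larkspur Shipping BV → Fairlane Capital LLC (R1): 71% × 68% × 45% = 21.726% of Ridgefield Textiles S.p.A.
Chain via Harbor Manufacturing Inc. → Ironwood Logistics SA (R1): 11% × 91% × 12% = 1.2012% of Ridgefield Textiles S.p.A.
Chain via Pinebrook Holdings Ltd → Crosswind Services GmbH (R1): 19% × 69% × 15% = 1.9665% of Ridgefield Textiles S.p.A.
Aggregating (R2): 21.726% + 1.2012% + 1.9665% = 24.8937%.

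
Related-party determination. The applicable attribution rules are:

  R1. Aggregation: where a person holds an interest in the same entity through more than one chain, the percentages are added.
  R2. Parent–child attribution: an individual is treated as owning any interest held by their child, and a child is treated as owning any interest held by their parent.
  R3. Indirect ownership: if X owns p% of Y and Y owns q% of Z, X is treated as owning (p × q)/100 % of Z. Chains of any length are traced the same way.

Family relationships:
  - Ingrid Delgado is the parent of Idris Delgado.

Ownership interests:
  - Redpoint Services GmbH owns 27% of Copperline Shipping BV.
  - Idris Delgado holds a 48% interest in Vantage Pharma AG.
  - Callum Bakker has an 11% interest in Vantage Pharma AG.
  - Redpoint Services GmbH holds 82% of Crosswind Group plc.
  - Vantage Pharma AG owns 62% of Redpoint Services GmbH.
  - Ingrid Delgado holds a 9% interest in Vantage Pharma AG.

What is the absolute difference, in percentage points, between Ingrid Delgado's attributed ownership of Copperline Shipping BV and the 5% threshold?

By parent–child attribution (R2), Ingrid Delgado is treated as also owning Idris Delgado's interest in Vantage Pharma AG, giving 9% + 48% = 57%.
Chain via Vantage Pharma AG → Redpoint Services GmbH (R3): 57% × 62% × 27% = 9.5418% of Copperline Shipping BV.
9.5418% exceeds the 5% threshold by 4.5418 percentage points.

4.5418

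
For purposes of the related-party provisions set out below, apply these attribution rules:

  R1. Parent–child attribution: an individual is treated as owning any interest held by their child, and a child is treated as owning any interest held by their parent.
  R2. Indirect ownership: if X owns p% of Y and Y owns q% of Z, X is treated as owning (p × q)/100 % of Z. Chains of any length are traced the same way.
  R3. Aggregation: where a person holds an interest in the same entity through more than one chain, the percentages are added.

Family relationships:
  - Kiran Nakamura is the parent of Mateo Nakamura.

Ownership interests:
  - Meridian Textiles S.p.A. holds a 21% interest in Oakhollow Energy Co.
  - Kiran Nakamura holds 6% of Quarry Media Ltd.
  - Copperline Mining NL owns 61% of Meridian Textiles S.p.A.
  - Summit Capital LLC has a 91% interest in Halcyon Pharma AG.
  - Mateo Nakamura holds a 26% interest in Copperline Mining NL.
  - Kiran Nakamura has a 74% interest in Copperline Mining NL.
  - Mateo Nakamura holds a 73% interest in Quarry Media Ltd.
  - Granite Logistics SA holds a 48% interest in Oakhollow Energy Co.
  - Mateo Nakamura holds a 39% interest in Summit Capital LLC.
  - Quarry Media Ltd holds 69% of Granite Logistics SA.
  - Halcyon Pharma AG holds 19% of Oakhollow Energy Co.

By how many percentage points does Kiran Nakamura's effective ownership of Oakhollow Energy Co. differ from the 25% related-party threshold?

20.7179

By parent–child attribution (R1), Kiran Nakamura is treated as also owning Mateo Nakamura's interest in Copperline Mining NL, giving 74% + 26% = 100%.
By parent–child attribution (R1), Kiran Nakamura is treated as also owning Mateo Nakamura's interest in Quarry Media Ltd, giving 6% + 73% = 79%.
By parent–child attribution (R1), Kiran Nakamura is treated as owning Mateo Nakamura's 39% interest in Summit Capital LLC.
Chain via Copperline Mining NL → Meridian Textiles S.p.A. (R2): 100% × 61% × 21% = 12.81% of Oakhollow Energy Co.
Chain via Quarry Media Ltd → Granite Logistics SA (R2): 79% × 69% × 48% = 26.1648% of Oakhollow Energy Co.
Chain via Summit Capital LLC → Halcyon Pharma AG (R2): 39% × 91% × 19% = 6.7431% of Oakhollow Energy Co.
Aggregating (R3): 12.81% + 26.1648% + 6.7431% = 45.7179%.
45.7179% exceeds the 25% threshold by 20.7179 percentage points.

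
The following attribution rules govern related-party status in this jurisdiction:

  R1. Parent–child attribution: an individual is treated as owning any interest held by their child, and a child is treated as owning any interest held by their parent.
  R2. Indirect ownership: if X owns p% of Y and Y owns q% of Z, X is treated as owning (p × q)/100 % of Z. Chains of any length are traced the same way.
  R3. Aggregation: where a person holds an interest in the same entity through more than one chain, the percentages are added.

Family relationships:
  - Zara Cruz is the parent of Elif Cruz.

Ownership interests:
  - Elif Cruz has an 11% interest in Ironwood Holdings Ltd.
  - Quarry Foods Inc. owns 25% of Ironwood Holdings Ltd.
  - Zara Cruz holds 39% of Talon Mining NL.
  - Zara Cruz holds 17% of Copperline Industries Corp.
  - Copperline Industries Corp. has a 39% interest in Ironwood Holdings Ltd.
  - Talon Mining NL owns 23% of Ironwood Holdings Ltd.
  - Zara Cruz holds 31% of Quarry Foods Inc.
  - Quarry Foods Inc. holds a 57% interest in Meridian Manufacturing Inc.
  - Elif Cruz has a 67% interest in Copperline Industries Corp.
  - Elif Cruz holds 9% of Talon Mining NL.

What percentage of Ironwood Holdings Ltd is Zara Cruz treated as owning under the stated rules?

By parent–child attribution (R1), Zara Cruz is treated as also owning Elif Cruz's interest in Talon Mining NL, giving 39% + 9% = 48%.
By parent–child attribution (R1), Zara Cruz is treated as also owning Elif Cruz's interest in Copperline Industries Corp, giving 17% + 67% = 84%.
By parent–child attribution (R1), Zara Cruz is treated as owning Elif Cruz's 11% interest in Ironwood Holdings Ltd.
Chain via Talon Mining NL (R2): 48% × 23% = 11.04% of Ironwood Holdings Ltd.
Chain via Quarry Foods Inc. (R2): 31% × 25% = 7.75% of Ironwood Holdings Ltd.
Chain via Copperline Industries Corp. (R2): 84% × 39% = 32.76% of Ironwood Holdings Ltd.
Direct interest in Ironwood Holdings Ltd: 11%.
Aggregating (R3): 11.04% + 7.75% + 32.76% + 11% = 62.55%.

62.55%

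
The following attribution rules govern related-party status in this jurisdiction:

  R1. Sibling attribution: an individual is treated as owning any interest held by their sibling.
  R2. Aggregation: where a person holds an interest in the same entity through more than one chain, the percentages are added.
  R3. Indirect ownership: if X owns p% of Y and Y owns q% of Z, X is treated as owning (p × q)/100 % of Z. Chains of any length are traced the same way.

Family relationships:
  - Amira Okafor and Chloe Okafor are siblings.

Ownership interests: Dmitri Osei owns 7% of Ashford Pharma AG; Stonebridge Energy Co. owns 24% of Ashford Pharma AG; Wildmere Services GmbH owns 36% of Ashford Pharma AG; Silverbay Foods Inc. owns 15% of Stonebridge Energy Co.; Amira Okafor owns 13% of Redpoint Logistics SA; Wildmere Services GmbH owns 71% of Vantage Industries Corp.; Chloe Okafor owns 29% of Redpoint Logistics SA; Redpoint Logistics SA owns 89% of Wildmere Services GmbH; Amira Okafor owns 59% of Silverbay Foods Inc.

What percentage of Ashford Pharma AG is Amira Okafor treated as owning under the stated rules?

15.5808%

By sibling attribution (R1), Amira Okafor is treated as also owning Chloe Okafor's interest in Redpoint Logistics SA, giving 13% + 29% = 42%.
Chain via Redpoint Logistics SA → Wildmere Services GmbH (R3): 42% × 89% × 36% = 13.4568% of Ashford Pharma AG.
Chain via Silverbay Foods Inc. → Stonebridge Energy Co. (R3): 59% × 15% × 24% = 2.124% of Ashford Pharma AG.
Aggregating (R2): 13.4568% + 2.124% = 15.5808%.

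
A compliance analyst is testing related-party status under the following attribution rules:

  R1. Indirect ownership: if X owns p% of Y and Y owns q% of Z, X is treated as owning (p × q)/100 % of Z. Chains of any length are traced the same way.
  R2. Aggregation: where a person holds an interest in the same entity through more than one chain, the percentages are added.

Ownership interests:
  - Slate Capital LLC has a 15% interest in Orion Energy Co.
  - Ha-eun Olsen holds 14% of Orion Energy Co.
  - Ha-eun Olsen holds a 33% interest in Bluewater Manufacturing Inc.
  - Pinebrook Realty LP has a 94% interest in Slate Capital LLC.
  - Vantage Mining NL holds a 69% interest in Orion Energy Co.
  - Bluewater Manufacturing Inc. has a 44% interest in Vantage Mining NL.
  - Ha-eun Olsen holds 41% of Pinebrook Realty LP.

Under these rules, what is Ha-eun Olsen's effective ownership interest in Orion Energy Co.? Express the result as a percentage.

Chain via Bluewater Manufacturing Inc. → Vantage Mining NL (R1): 33% × 44% × 69% = 10.0188% of Orion Energy Co.
Chain via Pinebrook Realty LP → Slate Capital LLC (R1): 41% × 94% × 15% = 5.781% of Orion Energy Co.
Direct interest in Orion Energy Co: 14%.
Aggregating (R2): 10.0188% + 5.781% + 14% = 29.7998%.

29.7998%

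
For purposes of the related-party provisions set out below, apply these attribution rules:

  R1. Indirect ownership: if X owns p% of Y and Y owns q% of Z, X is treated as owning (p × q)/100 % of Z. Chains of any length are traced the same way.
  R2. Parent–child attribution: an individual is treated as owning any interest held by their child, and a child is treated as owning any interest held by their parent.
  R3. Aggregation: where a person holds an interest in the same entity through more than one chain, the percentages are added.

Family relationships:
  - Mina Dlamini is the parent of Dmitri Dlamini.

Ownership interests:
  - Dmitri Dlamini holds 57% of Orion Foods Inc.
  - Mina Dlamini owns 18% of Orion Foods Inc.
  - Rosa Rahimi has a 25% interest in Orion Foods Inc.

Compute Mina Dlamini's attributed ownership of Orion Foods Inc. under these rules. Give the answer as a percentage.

75%

By parent–child attribution (R2), Mina Dlamini is treated as also owning Dmitri Dlamini's interest in Orion Foods Inc, giving 18% + 57% = 75%.
Direct interest in Orion Foods Inc: 75%.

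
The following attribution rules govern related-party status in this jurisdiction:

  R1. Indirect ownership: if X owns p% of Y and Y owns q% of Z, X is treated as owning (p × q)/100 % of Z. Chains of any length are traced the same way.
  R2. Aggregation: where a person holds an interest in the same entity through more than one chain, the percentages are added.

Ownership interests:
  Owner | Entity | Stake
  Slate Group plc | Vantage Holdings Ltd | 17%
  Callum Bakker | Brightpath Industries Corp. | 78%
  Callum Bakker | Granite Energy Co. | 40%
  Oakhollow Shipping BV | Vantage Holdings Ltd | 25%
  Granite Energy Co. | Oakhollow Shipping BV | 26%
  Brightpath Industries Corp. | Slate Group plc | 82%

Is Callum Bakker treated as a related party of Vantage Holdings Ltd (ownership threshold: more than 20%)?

Chain via Brightpath Industries Corp. → Slate Group plc (R1): 78% × 82% × 17% = 10.8732% of Vantage Holdings Ltd.
Chain via Granite Energy Co. → Oakhollow Shipping BV (R1): 40% × 26% × 25% = 2.6% of Vantage Holdings Ltd.
Aggregating (R2): 10.8732% + 2.6% = 13.4732%.
13.4732% does not exceed the 20% threshold, so Callum is not a related party to Vantage Holdings Ltd.

No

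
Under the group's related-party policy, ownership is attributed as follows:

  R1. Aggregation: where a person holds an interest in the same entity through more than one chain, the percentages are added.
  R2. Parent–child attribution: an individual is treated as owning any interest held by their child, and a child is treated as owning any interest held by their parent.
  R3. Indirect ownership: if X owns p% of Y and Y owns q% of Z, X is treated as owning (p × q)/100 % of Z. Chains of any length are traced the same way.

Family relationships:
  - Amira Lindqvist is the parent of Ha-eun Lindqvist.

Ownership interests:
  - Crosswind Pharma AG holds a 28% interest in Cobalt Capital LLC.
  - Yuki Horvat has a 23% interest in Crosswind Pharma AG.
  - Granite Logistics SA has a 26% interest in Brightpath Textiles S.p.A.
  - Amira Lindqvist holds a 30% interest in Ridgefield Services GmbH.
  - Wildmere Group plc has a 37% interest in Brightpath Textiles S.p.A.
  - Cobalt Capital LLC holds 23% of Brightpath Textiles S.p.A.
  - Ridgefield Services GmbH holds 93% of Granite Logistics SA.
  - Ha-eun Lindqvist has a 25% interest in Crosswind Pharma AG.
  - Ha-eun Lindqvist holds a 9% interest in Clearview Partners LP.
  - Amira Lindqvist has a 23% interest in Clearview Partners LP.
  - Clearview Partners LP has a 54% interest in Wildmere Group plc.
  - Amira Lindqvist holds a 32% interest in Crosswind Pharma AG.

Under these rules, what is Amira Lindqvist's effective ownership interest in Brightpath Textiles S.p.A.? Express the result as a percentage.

By parent–child attribution (R2), Amira Lindqvist is treated as also owning Ha-eun Lindqvist's interest in Clearview Partners LP, giving 23% + 9% = 32%.
By parent–child attribution (R2), Amira Lindqvist is treated as also owning Ha-eun Lindqvist's interest in Crosswind Pharma AG, giving 32% + 25% = 57%.
Chain via Clearview Partners LP → Wildmere Group plc (R3): 32% × 54% × 37% = 6.3936% of Brightpath Textiles S.p.A.
Chain via Crosswind Pharma AG → Cobalt Capital LLC (R3): 57% × 28% × 23% = 3.6708% of Brightpath Textiles S.p.A.
Chain via Ridgefield Services GmbH → Granite Logistics SA (R3): 30% × 93% × 26% = 7.254% of Brightpath Textiles S.p.A.
Aggregating (R1): 6.3936% + 3.6708% + 7.254% = 17.3184%.

17.3184%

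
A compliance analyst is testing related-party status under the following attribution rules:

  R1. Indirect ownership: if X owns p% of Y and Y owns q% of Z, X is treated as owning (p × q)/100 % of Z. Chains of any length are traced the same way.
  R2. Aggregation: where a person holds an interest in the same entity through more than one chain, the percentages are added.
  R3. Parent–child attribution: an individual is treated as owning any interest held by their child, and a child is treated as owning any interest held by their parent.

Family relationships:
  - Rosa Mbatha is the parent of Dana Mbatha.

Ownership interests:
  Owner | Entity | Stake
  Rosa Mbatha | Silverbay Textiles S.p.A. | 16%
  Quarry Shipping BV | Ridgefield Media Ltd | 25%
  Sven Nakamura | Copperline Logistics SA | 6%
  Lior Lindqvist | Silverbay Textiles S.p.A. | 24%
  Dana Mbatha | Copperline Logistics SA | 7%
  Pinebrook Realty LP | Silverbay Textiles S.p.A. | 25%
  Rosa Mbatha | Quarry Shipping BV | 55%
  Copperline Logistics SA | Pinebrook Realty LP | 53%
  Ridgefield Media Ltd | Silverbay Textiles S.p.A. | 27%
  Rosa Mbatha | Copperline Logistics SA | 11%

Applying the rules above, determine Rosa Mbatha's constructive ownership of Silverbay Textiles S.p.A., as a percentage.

By parent–child attribution (R3), Rosa Mbatha is treated as also owning Dana Mbatha's interest in Copperline Logistics SA, giving 11% + 7% = 18%.
Chain via Quarry Shipping BV → Ridgefield Media Ltd (R1): 55% × 25% × 27% = 3.7125% of Silverbay Textiles S.p.A.
Chain via Copperline Logistics SA → Pinebrook Realty LP (R1): 18% × 53% × 25% = 2.385% of Silverbay Textiles S.p.A.
Direct interest in Silverbay Textiles S.p.A: 16%.
Aggregating (R2): 3.7125% + 2.385% + 16% = 22.0975%.

22.0975%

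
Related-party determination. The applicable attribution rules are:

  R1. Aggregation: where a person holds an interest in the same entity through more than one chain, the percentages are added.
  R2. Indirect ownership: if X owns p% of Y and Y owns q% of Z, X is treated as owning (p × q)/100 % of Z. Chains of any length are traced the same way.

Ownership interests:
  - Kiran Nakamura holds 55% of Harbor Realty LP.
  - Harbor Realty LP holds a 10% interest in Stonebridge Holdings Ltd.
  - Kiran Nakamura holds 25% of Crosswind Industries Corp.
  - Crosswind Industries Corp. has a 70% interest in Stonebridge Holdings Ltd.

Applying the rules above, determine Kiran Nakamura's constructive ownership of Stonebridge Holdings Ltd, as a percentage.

Chain via Crosswind Industries Corp. (R2): 25% × 70% = 17.5% of Stonebridge Holdings Ltd.
Chain via Harbor Realty LP (R2): 55% × 10% = 5.5% of Stonebridge Holdings Ltd.
Aggregating (R1): 17.5% + 5.5% = 23%.

23%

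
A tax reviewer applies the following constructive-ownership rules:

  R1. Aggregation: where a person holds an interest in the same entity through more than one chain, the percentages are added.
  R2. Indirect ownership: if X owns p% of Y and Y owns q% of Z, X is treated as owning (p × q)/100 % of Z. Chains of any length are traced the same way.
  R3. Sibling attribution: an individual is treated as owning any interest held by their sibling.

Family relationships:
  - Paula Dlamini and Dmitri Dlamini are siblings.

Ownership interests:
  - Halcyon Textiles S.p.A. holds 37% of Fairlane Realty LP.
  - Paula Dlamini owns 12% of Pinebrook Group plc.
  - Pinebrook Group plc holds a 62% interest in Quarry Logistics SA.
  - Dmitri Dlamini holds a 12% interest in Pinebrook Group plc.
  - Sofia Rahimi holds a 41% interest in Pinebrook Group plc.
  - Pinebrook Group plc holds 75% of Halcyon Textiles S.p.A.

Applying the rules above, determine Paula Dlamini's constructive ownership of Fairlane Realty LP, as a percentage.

By sibling attribution (R3), Paula Dlamini is treated as also owning Dmitri Dlamini's interest in Pinebrook Group plc, giving 12% + 12% = 24%.
Chain via Pinebrook Group plc → Halcyon Textiles S.p.A. (R2): 24% × 75% × 37% = 6.66% of Fairlane Realty LP.

6.66%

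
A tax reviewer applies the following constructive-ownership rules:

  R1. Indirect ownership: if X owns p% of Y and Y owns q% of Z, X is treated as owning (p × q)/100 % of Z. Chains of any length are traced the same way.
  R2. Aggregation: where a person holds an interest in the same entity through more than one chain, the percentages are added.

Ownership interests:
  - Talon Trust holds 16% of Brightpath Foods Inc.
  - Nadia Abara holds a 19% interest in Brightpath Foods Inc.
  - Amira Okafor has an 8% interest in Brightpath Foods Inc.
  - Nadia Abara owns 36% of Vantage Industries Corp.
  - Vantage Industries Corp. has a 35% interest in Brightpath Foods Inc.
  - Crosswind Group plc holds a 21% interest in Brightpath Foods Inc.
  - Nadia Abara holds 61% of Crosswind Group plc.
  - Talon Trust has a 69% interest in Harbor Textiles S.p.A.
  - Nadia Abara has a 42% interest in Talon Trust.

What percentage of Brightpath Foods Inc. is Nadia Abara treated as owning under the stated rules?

Chain via Vantage Industries Corp. (R1): 36% × 35% = 12.6% of Brightpath Foods Inc.
Chain via Talon Trust (R1): 42% × 16% = 6.72% of Brightpath Foods Inc.
Chain via Crosswind Group plc (R1): 61% × 21% = 12.81% of Brightpath Foods Inc.
Direct interest in Brightpath Foods Inc: 19%.
Aggregating (R2): 12.6% + 6.72% + 12.81% + 19% = 51.13%.

51.13%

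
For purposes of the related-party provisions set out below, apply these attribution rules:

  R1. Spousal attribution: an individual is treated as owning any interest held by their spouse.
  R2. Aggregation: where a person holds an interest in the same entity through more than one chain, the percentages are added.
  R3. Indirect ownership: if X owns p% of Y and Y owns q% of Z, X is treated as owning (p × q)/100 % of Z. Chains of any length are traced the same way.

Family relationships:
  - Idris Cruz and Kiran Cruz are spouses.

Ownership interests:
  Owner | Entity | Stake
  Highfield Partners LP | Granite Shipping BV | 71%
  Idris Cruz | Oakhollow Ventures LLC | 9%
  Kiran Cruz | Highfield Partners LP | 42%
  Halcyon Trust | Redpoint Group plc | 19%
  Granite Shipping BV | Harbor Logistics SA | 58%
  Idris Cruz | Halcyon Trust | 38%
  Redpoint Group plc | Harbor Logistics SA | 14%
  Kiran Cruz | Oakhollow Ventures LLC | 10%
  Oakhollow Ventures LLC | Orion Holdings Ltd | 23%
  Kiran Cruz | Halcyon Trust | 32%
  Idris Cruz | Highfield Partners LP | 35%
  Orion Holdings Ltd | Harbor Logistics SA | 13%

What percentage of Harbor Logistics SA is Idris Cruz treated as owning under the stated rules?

By spousal attribution (R1), Idris Cruz is treated as also owning Kiran Cruz's interest in Halcyon Trust, giving 38% + 32% = 70%.
By spousal attribution (R1), Idris Cruz is treated as also owning Kiran Cruz's interest in Highfield Partners LP, giving 35% + 42% = 77%.
By spousal attribution (R1), Idris Cruz is treated as also owning Kiran Cruz's interest in Oakhollow Ventures LLC, giving 9% + 10% = 19%.
Chain via Halcyon Trust → Redpoint Group plc (R3): 70% × 19% × 14% = 1.862% of Harbor Logistics SA.
Chain via Highfield Partners LP → Granite Shipping BV (R3): 77% × 71% × 58% = 31.7086% of Harbor Logistics SA.
Chain via Oakhollow Ventures LLC → Orion Holdings Ltd (R3): 19% × 23% × 13% = 0.5681% of Harbor Logistics SA.
Aggregating (R2): 1.862% + 31.7086% + 0.5681% = 34.1387%.

34.1387%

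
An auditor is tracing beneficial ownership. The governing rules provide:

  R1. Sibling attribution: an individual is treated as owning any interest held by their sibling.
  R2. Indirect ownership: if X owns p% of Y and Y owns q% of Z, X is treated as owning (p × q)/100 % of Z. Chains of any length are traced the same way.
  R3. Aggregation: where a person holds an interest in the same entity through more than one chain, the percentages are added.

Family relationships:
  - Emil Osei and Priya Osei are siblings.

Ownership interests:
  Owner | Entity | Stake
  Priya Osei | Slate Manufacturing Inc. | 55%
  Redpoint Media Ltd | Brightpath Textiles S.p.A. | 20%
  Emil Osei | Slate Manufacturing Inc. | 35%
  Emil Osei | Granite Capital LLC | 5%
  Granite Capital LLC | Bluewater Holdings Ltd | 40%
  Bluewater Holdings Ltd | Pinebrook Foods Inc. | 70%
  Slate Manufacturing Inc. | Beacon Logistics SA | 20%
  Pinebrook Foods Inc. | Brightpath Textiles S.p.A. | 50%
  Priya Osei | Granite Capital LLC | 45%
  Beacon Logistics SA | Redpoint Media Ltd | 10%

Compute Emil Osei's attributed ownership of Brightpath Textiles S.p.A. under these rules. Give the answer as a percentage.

By sibling attribution (R1), Emil Osei is treated as also owning Priya Osei's interest in Granite Capital LLC, giving 5% + 45% = 50%.
By sibling attribution (R1), Emil Osei is treated as also owning Priya Osei's interest in Slate Manufacturing Inc, giving 35% + 55% = 90%.
Chain via Granite Capital LLC → Bluewater Holdings Ltd → Pinebrook Foods Inc. (R2): 50% × 40% × 70% × 50% = 7% of Brightpath Textiles S.p.A.
Chain via Slate Manufacturing Inc. → Beacon Logistics SA → Redpoint Media Ltd (R2): 90% × 20% × 10% × 20% = 0.36% of Brightpath Textiles S.p.A.
Aggregating (R3): 7% + 0.36% = 7.36%.

7.36%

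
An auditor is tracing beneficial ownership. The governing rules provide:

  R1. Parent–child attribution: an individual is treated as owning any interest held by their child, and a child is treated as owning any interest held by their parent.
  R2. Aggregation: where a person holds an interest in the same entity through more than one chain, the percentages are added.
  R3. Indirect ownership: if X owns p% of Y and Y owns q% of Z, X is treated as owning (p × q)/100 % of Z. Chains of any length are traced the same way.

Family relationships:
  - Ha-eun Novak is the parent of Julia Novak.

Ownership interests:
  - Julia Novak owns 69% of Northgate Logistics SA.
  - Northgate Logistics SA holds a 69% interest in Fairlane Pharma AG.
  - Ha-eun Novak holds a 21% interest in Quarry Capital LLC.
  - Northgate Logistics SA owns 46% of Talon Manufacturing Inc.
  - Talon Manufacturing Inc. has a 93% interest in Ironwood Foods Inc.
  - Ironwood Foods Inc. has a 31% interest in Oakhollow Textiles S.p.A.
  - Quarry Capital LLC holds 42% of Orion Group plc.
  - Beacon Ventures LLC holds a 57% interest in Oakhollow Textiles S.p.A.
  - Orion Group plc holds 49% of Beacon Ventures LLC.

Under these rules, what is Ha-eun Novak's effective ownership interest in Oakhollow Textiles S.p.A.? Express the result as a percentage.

By parent–child attribution (R1), Ha-eun Novak is treated as owning Julia Novak's 69% interest in Northgate Logistics SA.
Chain via Quarry Capital LLC → Orion Group plc → Beacon Ventures LLC (R3): 21% × 42% × 49% × 57% = 2.463426% of Oakhollow Textiles S.p.A.
Chain via Northgate Logistics SA → Talon Manufacturing Inc. → Ironwood Foods Inc. (R3): 69% × 46% × 93% × 31% = 9.150642% of Oakhollow Textiles S.p.A.
Aggregating (R2): 2.463426% + 9.150642% = 11.614068%.

11.614068%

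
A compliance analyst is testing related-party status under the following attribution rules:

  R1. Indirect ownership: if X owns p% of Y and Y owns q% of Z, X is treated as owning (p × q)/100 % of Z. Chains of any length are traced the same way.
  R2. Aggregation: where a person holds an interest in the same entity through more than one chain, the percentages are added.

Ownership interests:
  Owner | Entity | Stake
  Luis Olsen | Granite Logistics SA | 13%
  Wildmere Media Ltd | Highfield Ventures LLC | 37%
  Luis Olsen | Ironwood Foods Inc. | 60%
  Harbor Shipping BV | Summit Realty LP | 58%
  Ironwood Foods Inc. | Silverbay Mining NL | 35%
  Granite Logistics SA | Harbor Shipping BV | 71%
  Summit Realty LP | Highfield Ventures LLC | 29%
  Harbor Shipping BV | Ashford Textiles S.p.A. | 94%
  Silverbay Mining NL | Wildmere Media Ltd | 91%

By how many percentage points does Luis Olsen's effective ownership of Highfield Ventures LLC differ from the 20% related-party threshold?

11.376814

Chain via Ironwood Foods Inc. → Silverbay Mining NL → Wildmere Media Ltd (R1): 60% × 35% × 91% × 37% = 7.0707% of Highfield Ventures LLC.
Chain via Granite Logistics SA → Harbor Shipping BV → Summit Realty LP (R1): 13% × 71% × 58% × 29% = 1.552486% of Highfield Ventures LLC.
Aggregating (R2): 7.0707% + 1.552486% = 8.623186%.
8.623186% falls short of the 20% threshold by 11.376814 percentage points.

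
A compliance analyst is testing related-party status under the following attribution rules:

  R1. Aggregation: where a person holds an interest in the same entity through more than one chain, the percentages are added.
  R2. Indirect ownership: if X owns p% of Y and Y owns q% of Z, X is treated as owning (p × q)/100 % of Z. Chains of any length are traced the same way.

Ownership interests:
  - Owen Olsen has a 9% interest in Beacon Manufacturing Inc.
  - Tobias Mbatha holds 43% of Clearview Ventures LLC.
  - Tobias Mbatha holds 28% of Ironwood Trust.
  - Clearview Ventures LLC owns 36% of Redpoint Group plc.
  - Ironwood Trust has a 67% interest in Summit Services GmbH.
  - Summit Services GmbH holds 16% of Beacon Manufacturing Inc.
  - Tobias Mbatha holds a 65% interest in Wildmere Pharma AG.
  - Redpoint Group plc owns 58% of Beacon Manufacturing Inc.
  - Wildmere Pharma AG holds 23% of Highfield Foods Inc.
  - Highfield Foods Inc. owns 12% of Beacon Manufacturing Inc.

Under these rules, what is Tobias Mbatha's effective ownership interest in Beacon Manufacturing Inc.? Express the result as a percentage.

Chain via Clearview Ventures LLC → Redpoint Group plc (R2): 43% × 36% × 58% = 8.9784% of Beacon Manufacturing Inc.
Chain via Wildmere Pharma AG → Highfield Foods Inc. (R2): 65% × 23% × 12% = 1.794% of Beacon Manufacturing Inc.
Chain via Ironwood Trust → Summit Services GmbH (R2): 28% × 67% × 16% = 3.0016% of Beacon Manufacturing Inc.
Aggregating (R1): 8.9784% + 1.794% + 3.0016% = 13.774%.

13.774%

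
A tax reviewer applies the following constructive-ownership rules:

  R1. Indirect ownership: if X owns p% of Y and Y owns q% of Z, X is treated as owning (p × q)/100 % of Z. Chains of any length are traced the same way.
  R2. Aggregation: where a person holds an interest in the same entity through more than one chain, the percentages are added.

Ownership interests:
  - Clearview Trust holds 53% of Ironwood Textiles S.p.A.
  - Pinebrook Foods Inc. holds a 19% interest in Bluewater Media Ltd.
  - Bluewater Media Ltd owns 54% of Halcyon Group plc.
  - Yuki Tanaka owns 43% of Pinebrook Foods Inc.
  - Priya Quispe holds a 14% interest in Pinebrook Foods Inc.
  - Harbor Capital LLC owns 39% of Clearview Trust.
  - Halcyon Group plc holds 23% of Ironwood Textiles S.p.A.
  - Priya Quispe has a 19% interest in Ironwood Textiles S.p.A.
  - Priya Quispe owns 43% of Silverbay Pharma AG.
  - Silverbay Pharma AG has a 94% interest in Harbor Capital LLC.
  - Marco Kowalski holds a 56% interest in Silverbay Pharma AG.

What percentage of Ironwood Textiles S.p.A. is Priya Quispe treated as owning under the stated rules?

Chain via Silverbay Pharma AG → Harbor Capital LLC → Clearview Trust (R1): 43% × 94% × 39% × 53% = 8.354814% of Ironwood Textiles S.p.A.
Chain via Pinebrook Foods Inc. → Bluewater Media Ltd → Halcyon Group plc (R1): 14% × 19% × 54% × 23% = 0.330372% of Ironwood Textiles S.p.A.
Direct interest in Ironwood Textiles S.p.A: 19%.
Aggregating (R2): 8.354814% + 0.330372% + 19% = 27.685186%.

27.685186%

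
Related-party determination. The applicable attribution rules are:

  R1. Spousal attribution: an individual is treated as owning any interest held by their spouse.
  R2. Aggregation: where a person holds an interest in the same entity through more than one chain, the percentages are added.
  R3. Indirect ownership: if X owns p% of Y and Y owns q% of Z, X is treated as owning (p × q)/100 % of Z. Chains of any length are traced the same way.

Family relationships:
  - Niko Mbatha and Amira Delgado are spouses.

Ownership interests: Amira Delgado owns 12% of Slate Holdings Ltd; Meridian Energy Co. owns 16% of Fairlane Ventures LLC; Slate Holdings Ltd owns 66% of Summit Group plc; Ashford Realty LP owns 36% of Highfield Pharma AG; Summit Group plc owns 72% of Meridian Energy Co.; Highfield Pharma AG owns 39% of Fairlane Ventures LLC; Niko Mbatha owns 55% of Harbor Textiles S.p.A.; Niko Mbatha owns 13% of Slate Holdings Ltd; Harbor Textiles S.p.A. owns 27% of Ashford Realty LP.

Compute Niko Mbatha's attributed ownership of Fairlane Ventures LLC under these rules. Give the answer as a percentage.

By spousal attribution (R1), Niko Mbatha is treated as also owning Amira Delgado's interest in Slate Holdings Ltd, giving 13% + 12% = 25%.
Chain via Harbor Textiles S.p.A. → Ashford Realty LP → Highfield Pharma AG (R3): 55% × 27% × 36% × 39% = 2.08494% of Fairlane Ventures LLC.
Chain via Slate Holdings Ltd → Summit Group plc → Meridian Energy Co. (R3): 25% × 66% × 72% × 16% = 1.9008% of Fairlane Ventures LLC.
Aggregating (R2): 2.08494% + 1.9008% = 3.98574%.

3.98574%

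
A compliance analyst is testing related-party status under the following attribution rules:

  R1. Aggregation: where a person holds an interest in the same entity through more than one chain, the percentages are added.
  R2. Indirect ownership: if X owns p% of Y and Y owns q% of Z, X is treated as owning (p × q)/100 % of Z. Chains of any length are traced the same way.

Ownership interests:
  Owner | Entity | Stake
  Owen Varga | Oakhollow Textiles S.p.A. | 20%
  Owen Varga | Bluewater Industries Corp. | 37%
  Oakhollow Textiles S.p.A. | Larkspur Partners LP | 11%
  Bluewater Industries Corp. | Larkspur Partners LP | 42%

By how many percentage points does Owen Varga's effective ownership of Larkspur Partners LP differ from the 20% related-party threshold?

Chain via Bluewater Industries Corp. (R2): 37% × 42% = 15.54% of Larkspur Partners LP.
Chain via Oakhollow Textiles S.p.A. (R2): 20% × 11% = 2.2% of Larkspur Partners LP.
Aggregating (R1): 15.54% + 2.2% = 17.74%.
17.74% falls short of the 20% threshold by 2.26 percentage points.

2.26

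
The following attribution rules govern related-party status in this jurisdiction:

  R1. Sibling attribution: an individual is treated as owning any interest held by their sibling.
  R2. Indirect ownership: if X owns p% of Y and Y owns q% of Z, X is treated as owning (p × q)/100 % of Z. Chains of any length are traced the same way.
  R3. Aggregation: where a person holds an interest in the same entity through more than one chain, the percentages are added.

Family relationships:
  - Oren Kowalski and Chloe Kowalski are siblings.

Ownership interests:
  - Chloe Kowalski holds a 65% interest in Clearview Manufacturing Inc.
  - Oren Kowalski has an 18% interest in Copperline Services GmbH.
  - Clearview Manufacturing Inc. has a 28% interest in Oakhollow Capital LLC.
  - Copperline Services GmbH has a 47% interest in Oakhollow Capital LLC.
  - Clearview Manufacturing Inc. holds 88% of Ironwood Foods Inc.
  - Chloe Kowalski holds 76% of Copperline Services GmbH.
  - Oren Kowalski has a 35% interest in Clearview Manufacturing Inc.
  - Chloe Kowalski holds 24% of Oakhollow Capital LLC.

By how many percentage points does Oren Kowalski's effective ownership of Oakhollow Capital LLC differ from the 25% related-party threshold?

71.18

By sibling attribution (R1), Oren Kowalski is treated as also owning Chloe Kowalski's interest in Copperline Services GmbH, giving 18% + 76% = 94%.
By sibling attribution (R1), Oren Kowalski is treated as also owning Chloe Kowalski's interest in Clearview Manufacturing Inc, giving 35% + 65% = 100%.
By sibling attribution (R1), Oren Kowalski is treated as owning Chloe Kowalski's 24% interest in Oakhollow Capital LLC.
Chain via Copperline Services GmbH (R2): 94% × 47% = 44.18% of Oakhollow Capital LLC.
Chain via Clearview Manufacturing Inc. (R2): 100% × 28% = 28% of Oakhollow Capital LLC.
Direct interest in Oakhollow Capital LLC: 24%.
Aggregating (R3): 44.18% + 28% + 24% = 96.18%.
96.18% exceeds the 25% threshold by 71.18 percentage points.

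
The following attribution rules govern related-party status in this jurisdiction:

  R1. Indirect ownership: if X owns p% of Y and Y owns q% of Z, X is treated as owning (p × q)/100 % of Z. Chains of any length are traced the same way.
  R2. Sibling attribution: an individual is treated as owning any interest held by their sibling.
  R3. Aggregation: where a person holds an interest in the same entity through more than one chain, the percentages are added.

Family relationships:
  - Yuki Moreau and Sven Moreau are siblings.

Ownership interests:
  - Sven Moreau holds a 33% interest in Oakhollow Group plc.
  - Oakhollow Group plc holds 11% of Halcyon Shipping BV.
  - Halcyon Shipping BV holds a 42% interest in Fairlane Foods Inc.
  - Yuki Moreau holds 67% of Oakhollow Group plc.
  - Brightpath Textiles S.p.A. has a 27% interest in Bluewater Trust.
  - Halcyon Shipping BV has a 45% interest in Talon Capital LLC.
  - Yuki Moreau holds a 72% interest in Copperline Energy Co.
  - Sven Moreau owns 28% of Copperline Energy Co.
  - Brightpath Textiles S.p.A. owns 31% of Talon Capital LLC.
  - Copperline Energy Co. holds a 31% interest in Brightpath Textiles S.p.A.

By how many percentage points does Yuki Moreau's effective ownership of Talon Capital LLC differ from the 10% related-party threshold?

By sibling attribution (R2), Yuki Moreau is treated as also owning Sven Moreau's interest in Oakhollow Group plc, giving 67% + 33% = 100%.
By sibling attribution (R2), Yuki Moreau is treated as also owning Sven Moreau's interest in Copperline Energy Co, giving 72% + 28% = 100%.
Chain via Oakhollow Group plc → Halcyon Shipping BV (R1): 100% × 11% × 45% = 4.95% of Talon Capital LLC.
Chain via Copperline Energy Co. → Brightpath Textiles S.p.A. (R1): 100% × 31% × 31% = 9.61% of Talon Capital LLC.
Aggregating (R3): 4.95% + 9.61% = 14.56%.
14.56% exceeds the 10% threshold by 4.56 percentage points.

4.56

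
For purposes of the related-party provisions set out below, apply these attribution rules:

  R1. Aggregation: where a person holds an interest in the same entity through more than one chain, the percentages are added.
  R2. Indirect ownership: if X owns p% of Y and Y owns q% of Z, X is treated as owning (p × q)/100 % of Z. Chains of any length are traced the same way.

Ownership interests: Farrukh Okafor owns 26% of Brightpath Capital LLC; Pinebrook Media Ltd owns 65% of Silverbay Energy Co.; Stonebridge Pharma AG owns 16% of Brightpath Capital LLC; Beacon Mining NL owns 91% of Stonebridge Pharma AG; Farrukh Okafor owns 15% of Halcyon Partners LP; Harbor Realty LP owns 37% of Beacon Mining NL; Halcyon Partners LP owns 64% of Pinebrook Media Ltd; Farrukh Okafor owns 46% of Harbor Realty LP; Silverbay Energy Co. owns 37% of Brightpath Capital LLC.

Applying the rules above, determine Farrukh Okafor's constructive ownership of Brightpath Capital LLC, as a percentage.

30.786912%

Chain via Harbor Realty LP → Beacon Mining NL → Stonebridge Pharma AG (R2): 46% × 37% × 91% × 16% = 2.478112% of Brightpath Capital LLC.
Chain via Halcyon Partners LP → Pinebrook Media Ltd → Silverbay Energy Co. (R2): 15% × 64% × 65% × 37% = 2.3088% of Brightpath Capital LLC.
Direct interest in Brightpath Capital LLC: 26%.
Aggregating (R1): 2.478112% + 2.3088% + 26% = 30.786912%.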